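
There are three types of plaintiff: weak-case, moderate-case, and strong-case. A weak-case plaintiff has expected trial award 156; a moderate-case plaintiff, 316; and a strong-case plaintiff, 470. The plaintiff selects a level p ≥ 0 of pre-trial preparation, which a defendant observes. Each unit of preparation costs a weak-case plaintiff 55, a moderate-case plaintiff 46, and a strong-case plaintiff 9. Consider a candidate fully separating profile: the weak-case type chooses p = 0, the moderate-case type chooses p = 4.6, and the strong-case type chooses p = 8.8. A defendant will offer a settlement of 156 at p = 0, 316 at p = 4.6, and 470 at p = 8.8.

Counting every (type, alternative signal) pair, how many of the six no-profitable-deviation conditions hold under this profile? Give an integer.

5

Weak-case (own payoff 156): to p=4.6 gives 316 − 55×4.6 = 63 → no gain ✓; to p=8.8 gives 470 − 55×8.8 = -14 → no gain ✓.
Strong-case (own payoff 470 − 9×8.8 = 390.8): to p=0 gives 156 → no gain ✓; to p=4.6 gives 316 − 9×4.6 = 274.6 → no gain ✓.
Moderate-case (own payoff 316 − 46×4.6 = 104.4): to p=0 gives 156 → profitable ✗; to p=8.8 gives 470 − 46×8.8 = 65.2 → no gain ✓.
5 of the 6 constraints hold; not an equilibrium.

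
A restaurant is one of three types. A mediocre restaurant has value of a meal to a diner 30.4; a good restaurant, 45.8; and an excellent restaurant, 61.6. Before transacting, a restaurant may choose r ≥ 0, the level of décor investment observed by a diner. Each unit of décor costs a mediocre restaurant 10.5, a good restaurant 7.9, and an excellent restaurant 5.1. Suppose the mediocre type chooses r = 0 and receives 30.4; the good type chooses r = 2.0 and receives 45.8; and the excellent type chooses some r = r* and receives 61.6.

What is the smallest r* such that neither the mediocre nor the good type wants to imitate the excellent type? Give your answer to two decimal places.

4.00

Good type (on-path payoff 45.8 − 7.9×2.0 = 30) won't mimic when 30 ≥ 61.6 − 7.9·r*, i.e. r* ≥ 4.00.
Mediocre type (on-path payoff 30.4) won't mimic when 30.4 ≥ 61.6 − 10.5·r*, i.e. r* ≥ 2.97.
Both must hold, so r* = max(2.97, 4.00) = 4.00. The good type's constraint binds.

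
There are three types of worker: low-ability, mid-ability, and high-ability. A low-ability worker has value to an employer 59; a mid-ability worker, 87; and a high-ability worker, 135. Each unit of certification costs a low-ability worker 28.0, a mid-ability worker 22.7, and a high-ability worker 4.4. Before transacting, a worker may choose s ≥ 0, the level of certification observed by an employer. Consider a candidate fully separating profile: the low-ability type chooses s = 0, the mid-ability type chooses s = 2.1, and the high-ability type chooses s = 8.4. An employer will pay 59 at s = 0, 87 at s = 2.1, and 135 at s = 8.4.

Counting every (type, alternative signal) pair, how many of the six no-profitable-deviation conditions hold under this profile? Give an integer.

Mid-ability (own payoff 87 − 22.7×2.1 = 39.33): to s=0 gives 59 → profitable ✗; to s=8.4 gives 135 − 22.7×8.4 = -55.68 → no gain ✓.
High-ability (own payoff 135 − 4.4×8.4 = 98.04): to s=0 gives 59 → no gain ✓; to s=2.1 gives 87 − 4.4×2.1 = 77.76 → no gain ✓.
Low-ability (own payoff 59): to s=2.1 gives 87 − 28.0×2.1 = 28.2 → no gain ✓; to s=8.4 gives 135 − 28.0×8.4 = -100.2 → no gain ✓.
5 of the 6 constraints hold; not an equilibrium.

5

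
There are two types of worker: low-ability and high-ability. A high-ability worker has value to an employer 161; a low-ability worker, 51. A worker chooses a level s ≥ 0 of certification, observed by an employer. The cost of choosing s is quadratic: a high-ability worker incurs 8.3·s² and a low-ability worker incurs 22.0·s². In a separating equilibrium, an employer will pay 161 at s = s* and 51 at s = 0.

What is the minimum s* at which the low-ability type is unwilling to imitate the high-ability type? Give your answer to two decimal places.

The low-ability type at s = 0 receives 51; imitating at s* yields 161 − 22.0·s*².
Indifference: 51 = 161 − 22.0·s*², so s*² = (161 − 51) / 22.0 = 5.
s* = √5 ≈ 2.24.

2.24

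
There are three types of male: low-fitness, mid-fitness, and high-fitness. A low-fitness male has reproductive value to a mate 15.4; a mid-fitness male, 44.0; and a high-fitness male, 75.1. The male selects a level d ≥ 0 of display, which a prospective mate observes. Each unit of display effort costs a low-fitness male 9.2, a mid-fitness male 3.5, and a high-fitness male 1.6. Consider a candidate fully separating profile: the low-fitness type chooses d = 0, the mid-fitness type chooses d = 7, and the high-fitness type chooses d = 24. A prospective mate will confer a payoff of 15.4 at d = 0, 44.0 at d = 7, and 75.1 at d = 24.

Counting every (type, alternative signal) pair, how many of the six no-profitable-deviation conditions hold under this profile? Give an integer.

Low-fitness (own payoff 15.4): to d=7 gives 44.0 − 9.2×7 = -20.4 → no gain ✓; to d=24 gives 75.1 − 9.2×24 = -145.7 → no gain ✓.
Mid-fitness (own payoff 44.0 − 3.5×7 = 19.5): to d=0 gives 15.4 → no gain ✓; to d=24 gives 75.1 − 3.5×24 = -8.9 → no gain ✓.
High-fitness (own payoff 75.1 − 1.6×24 = 36.7): to d=0 gives 15.4 → no gain ✓; to d=7 gives 44.0 − 1.6×7 = 32.8 → no gain ✓.
6 of the 6 constraints hold; this profile is a separating equilibrium.

6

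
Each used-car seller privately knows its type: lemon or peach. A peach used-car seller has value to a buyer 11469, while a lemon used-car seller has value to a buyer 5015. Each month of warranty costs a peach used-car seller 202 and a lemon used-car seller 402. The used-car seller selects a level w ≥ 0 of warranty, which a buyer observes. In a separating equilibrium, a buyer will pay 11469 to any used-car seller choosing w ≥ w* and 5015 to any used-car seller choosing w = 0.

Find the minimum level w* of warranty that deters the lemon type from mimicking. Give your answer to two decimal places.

A lemon used-car seller choosing w = 0 receives 5015.
Imitating at w* instead would pay 11469 at cost 402·w*, netting 11469 − 402·w*.
Indifference: 5015 = 11469 − 402·w*, so w* = (11469 − 5015) / 402 ≈ 16.05.
At w* the lemon type's incentive constraint just binds; the peach type strictly prefers w* since its per-unit cost is lower.

16.05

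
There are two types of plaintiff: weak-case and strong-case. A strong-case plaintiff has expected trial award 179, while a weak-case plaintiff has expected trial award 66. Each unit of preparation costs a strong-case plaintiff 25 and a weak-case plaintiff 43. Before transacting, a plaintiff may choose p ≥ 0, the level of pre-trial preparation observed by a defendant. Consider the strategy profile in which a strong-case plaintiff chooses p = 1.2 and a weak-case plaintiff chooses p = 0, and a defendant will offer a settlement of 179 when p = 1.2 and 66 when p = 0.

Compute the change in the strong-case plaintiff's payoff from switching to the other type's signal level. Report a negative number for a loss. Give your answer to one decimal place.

Playing p = 1.2 the strong-case plaintiff receives 179 − 25 × 1.2 = 149.
Deviating to p = 0 yields 66 instead.
Gain from deviating: 66 − 149 = -83.0.
The gain is negative, so the strong-case type's incentive-compatibility constraint is satisfied.

-83.0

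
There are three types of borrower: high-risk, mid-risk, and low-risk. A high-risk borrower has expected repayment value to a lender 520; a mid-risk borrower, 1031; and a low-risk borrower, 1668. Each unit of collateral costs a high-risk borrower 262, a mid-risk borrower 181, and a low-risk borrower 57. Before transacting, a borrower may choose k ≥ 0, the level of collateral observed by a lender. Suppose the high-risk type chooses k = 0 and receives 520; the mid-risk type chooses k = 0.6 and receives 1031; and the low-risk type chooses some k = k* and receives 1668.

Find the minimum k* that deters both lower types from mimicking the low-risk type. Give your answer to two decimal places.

4.38

Mid-risk type (on-path payoff 1031 − 181×0.6 = 922.4) won't mimic when 922.4 ≥ 1668 − 181·k*, i.e. k* ≥ 4.12.
High-risk type (on-path payoff 520) won't mimic when 520 ≥ 1668 − 262·k*, i.e. k* ≥ 4.38.
Both must hold, so k* = max(4.38, 4.12) = 4.38. The high-risk type's constraint binds.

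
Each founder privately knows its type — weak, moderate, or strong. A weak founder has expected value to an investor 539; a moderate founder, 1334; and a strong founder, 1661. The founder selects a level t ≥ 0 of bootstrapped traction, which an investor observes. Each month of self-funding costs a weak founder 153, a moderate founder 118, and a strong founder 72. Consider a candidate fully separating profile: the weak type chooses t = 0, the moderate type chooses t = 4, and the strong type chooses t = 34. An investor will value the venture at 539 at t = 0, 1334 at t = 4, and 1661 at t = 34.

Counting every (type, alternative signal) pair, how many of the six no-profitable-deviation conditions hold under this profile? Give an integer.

Weak (own payoff 539): to t=4 gives 1334 − 153×4 = 722 → profitable ✗; to t=34 gives 1661 − 153×34 = -3541 → no gain ✓.
Moderate (own payoff 1334 − 118×4 = 862): to t=0 gives 539 → no gain ✓; to t=34 gives 1661 − 118×34 = -2351 → no gain ✓.
Strong (own payoff 1661 − 72×34 = -787): to t=0 gives 539 → profitable ✗; to t=4 gives 1334 − 72×4 = 1046 → profitable ✗.
3 of the 6 constraints hold; not an equilibrium.

3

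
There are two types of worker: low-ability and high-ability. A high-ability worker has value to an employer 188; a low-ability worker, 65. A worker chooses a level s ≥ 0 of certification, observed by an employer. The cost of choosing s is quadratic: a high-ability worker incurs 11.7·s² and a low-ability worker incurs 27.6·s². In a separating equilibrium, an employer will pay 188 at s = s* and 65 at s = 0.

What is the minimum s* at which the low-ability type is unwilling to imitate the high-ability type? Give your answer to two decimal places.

The low-ability type at s = 0 receives 65; imitating at s* yields 188 − 27.6·s*².
Indifference: 65 = 188 − 27.6·s*², so s*² = (188 − 65) / 27.6 ≈ 4.4565.
s* = √4.4565 ≈ 2.11.

2.11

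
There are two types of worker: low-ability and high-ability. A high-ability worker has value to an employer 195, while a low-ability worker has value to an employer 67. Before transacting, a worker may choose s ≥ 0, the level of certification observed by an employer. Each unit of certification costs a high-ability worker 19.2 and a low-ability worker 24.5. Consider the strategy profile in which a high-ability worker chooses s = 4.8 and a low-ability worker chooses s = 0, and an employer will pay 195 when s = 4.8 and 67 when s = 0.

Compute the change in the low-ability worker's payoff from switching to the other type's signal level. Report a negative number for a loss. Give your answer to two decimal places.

10.40

Playing s = 0 the low-ability worker receives 67.
Deviating to s = 4.8 brings payment 195 at cost 24.5 × 4.8 = 117.6, netting 77.4.
Gain from deviating: 77.4 − 67 = 10.40.
The gain is positive, so the low-ability type's incentive-compatibility constraint is violated — this profile is not a separating equilibrium.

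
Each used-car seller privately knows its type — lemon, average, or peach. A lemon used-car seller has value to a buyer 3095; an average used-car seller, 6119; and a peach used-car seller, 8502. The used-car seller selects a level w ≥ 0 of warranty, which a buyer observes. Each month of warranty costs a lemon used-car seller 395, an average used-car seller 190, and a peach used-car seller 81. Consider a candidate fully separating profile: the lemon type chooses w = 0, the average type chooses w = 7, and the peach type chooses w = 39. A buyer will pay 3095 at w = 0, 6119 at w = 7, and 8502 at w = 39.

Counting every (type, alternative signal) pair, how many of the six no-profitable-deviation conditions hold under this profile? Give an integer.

4

Average (own payoff 6119 − 190×7 = 4789): to w=0 gives 3095 → no gain ✓; to w=39 gives 8502 − 190×39 = 1092 → no gain ✓.
Peach (own payoff 8502 − 81×39 = 5343): to w=0 gives 3095 → no gain ✓; to w=7 gives 6119 − 81×7 = 5552 → profitable ✗.
Lemon (own payoff 3095): to w=7 gives 6119 − 395×7 = 3354 → profitable ✗; to w=39 gives 8502 − 395×39 = -6903 → no gain ✓.
4 of the 6 constraints hold; not an equilibrium.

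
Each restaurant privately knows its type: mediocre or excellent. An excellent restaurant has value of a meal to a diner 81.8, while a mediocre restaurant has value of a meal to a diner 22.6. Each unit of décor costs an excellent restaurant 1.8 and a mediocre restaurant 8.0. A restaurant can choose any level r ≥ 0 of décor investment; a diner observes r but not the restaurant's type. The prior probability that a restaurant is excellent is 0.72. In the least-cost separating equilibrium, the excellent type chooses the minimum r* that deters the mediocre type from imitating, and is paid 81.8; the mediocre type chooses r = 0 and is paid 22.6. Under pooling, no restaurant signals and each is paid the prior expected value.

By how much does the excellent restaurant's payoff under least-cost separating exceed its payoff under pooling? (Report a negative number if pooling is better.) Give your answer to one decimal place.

Least-cost separating signal: r* solves 22.6 = 81.8 − 8.0·r*, so r* = (81.8 − 22.6)/8.0 = 7.4.
Excellent type's separating payoff: 81.8 − 1.8 × r* = 81.8 − 1.8 × (81.8 − 22.6)/8.0 = 81.8 − 106.56/8.0 = 68.48.
Pooling payoff: 0.72 × 81.8 + 0.28 × 22.6 = 65.224.
Difference: 68.48 − 65.224 = 3.256, i.e. 3.3 to one decimal place.
The excellent type prefers to separate.

3.3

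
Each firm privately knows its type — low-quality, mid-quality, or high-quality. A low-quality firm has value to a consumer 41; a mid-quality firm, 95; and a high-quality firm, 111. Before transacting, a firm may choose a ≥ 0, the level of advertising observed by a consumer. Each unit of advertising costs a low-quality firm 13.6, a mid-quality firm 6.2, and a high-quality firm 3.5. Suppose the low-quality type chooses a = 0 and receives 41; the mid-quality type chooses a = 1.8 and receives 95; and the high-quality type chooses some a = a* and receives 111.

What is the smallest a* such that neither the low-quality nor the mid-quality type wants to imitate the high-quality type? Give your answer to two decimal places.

5.15

Low-quality type (on-path payoff 41) won't mimic when 41 ≥ 111 − 13.6·a*, i.e. a* ≥ 5.15.
Mid-quality type (on-path payoff 95 − 6.2×1.8 = 83.84) won't mimic when 83.84 ≥ 111 − 6.2·a*, i.e. a* ≥ 4.38.
Both must hold, so a* = max(5.15, 4.38) = 5.15. The low-quality type's constraint binds.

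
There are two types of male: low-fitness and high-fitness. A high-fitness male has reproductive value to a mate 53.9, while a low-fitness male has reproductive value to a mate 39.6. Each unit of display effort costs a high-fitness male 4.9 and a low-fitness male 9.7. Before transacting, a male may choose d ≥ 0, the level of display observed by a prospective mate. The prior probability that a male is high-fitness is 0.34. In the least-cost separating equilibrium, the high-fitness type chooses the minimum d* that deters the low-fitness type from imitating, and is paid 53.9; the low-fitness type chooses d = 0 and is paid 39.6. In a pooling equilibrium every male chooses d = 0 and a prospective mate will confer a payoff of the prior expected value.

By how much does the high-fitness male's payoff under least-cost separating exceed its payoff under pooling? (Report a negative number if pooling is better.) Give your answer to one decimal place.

Least-cost separating signal: d* solves 39.6 = 53.9 − 9.7·d*, so d* = (53.9 − 39.6)/9.7 ≈ 1.4742.
High-fitness type's separating payoff: 53.9 − 4.9 × d* = 53.9 − 4.9 × (53.9 − 39.6)/9.7 = 53.9 − 70.07/9.7 ≈ 46.676.
Pooling payoff: 0.34 × 53.9 + 0.66 × 39.6 = 44.462.
Difference: 46.676 − 44.462 = 2.214, i.e. 2.2 to one decimal place.
The high-fitness type prefers to separate.

2.2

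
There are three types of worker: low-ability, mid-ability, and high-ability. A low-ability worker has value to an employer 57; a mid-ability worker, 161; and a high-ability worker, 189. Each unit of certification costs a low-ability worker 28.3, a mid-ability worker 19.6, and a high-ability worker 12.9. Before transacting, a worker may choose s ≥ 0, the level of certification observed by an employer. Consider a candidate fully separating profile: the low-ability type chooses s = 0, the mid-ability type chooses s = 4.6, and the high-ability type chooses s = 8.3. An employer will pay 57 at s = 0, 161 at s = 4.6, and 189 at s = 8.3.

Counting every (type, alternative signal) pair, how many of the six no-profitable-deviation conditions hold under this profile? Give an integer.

Mid-ability (own payoff 161 − 19.6×4.6 = 70.84): to s=0 gives 57 → no gain ✓; to s=8.3 gives 189 − 19.6×8.3 = 26.32 → no gain ✓.
High-ability (own payoff 189 − 12.9×8.3 = 81.93): to s=0 gives 57 → no gain ✓; to s=4.6 gives 161 − 12.9×4.6 = 101.66 → profitable ✗.
Low-ability (own payoff 57): to s=4.6 gives 161 − 28.3×4.6 = 30.82 → no gain ✓; to s=8.3 gives 189 − 28.3×8.3 = -45.89 → no gain ✓.
5 of the 6 constraints hold; not an equilibrium.

5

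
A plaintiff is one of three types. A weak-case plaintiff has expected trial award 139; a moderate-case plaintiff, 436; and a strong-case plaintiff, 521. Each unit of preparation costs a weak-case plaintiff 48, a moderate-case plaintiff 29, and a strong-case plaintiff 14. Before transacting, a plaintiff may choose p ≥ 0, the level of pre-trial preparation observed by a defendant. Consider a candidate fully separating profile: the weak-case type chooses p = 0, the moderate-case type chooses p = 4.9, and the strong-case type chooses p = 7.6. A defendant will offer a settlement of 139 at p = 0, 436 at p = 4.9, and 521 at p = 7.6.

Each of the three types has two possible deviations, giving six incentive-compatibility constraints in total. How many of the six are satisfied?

Moderate-case (own payoff 436 − 29×4.9 = 293.9): to p=0 gives 139 → no gain ✓; to p=7.6 gives 521 − 29×7.6 = 300.6 → profitable ✗.
Strong-case (own payoff 521 − 14×7.6 = 414.6): to p=0 gives 139 → no gain ✓; to p=4.9 gives 436 − 14×4.9 = 367.4 → no gain ✓.
Weak-case (own payoff 139): to p=4.9 gives 436 − 48×4.9 = 200.8 → profitable ✗; to p=7.6 gives 521 − 48×7.6 = 156.2 → profitable ✗.
3 of the 6 constraints hold; not an equilibrium.

3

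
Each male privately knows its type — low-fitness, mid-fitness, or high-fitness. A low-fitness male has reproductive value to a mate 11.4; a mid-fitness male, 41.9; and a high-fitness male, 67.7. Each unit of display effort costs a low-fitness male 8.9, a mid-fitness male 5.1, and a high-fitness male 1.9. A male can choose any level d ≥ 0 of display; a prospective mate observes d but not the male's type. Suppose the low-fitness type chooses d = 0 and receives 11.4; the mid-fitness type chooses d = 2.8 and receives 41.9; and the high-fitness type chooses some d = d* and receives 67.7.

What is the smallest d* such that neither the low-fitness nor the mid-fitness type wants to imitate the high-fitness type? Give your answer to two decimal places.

Mid-fitness type (on-path payoff 41.9 − 5.1×2.8 = 27.62) won't mimic when 27.62 ≥ 67.7 − 5.1·d*, i.e. d* ≥ 7.86.
Low-fitness type (on-path payoff 11.4) won't mimic when 11.4 ≥ 67.7 − 8.9·d*, i.e. d* ≥ 6.33.
Both must hold, so d* = max(6.33, 7.86) = 7.86. The mid-fitness type's constraint binds.

7.86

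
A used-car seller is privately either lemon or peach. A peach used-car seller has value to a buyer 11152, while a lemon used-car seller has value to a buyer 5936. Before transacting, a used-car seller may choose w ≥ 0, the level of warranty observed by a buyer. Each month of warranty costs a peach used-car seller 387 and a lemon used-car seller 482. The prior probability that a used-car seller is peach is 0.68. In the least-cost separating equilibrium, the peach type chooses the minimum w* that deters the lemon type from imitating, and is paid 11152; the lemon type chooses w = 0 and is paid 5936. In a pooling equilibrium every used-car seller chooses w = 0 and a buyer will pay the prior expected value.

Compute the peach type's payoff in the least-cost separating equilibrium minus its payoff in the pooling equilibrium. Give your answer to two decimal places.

Least-cost separating signal: w* solves 5936 = 11152 − 482·w*, so w* = (11152 − 5936)/482 ≈ 10.8216.
Peach type's separating payoff: 11152 − 387 × w* = 11152 − 387 × (11152 − 5936)/482 = 11152 − 2018592/482 ≈ 6964.0498.
Pooling payoff: 0.68 × 11152 + 0.32 × 5936 = 9482.88.
Difference: 6964.0498 − 9482.88 = -2518.8302, i.e. -2518.83 to two decimal places.
The peach type would prefer the pooling outcome.

-2518.83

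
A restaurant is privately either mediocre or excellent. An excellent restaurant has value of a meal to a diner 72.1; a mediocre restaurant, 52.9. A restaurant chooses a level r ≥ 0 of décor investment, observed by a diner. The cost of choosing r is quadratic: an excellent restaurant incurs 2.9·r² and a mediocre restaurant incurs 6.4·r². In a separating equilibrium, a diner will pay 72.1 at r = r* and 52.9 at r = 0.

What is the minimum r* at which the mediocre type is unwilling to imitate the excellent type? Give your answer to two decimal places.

1.73

The mediocre type at r = 0 receives 52.9; imitating at r* yields 72.1 − 6.4·r*².
Indifference: 52.9 = 72.1 − 6.4·r*², so r*² = (72.1 − 52.9) / 6.4 = 3.
r* = √3 ≈ 1.73.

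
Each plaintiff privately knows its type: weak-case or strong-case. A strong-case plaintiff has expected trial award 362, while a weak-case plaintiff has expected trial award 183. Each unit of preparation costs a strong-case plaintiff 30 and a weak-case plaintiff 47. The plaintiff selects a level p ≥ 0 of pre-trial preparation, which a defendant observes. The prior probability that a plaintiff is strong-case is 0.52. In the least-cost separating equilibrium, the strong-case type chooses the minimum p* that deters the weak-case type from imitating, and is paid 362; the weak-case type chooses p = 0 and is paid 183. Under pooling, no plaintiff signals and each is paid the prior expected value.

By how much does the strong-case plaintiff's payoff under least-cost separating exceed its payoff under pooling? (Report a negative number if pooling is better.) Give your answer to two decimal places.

-28.34

Least-cost separating signal: p* solves 183 = 362 − 47·p*, so p* = (362 − 183)/47 ≈ 3.8085.
Strong-case type's separating payoff: 362 − 30 × p* = 362 − 30 × (362 − 183)/47 = 362 − 5370/47 ≈ 247.7447.
Pooling payoff: 0.52 × 362 + 0.48 × 183 = 276.08.
Difference: 247.7447 − 276.08 = -28.3353, i.e. -28.34 to two decimal places.
The strong-case type would prefer the pooling outcome.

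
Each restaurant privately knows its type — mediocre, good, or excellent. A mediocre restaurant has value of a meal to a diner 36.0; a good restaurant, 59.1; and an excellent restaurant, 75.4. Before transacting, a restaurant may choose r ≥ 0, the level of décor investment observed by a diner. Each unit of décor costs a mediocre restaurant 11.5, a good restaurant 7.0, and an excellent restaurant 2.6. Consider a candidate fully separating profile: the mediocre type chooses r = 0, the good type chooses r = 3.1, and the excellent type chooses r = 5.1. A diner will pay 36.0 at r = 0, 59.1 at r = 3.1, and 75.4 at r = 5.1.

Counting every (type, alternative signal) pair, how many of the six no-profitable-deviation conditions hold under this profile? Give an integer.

5

Mediocre (own payoff 36.0): to r=3.1 gives 59.1 − 11.5×3.1 = 23.45 → no gain ✓; to r=5.1 gives 75.4 − 11.5×5.1 = 16.75 → no gain ✓.
Good (own payoff 59.1 − 7.0×3.1 = 37.4): to r=0 gives 36.0 → no gain ✓; to r=5.1 gives 75.4 − 7.0×5.1 = 39.7 → profitable ✗.
Excellent (own payoff 75.4 − 2.6×5.1 = 62.14): to r=0 gives 36.0 → no gain ✓; to r=3.1 gives 59.1 − 2.6×3.1 = 51.04 → no gain ✓.
5 of the 6 constraints hold; not an equilibrium.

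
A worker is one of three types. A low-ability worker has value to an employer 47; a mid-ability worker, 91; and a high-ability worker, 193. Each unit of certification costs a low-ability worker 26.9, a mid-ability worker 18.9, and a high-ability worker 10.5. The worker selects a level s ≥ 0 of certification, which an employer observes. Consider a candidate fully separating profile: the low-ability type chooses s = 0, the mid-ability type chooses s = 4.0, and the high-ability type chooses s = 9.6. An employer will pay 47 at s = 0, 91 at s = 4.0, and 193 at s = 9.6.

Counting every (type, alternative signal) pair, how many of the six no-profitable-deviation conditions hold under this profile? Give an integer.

High-ability (own payoff 193 − 10.5×9.6 = 92.2): to s=0 gives 47 → no gain ✓; to s=4.0 gives 91 − 10.5×4.0 = 49 → no gain ✓.
Mid-ability (own payoff 91 − 18.9×4.0 = 15.4): to s=0 gives 47 → profitable ✗; to s=9.6 gives 193 − 18.9×9.6 = 11.56 → no gain ✓.
Low-ability (own payoff 47): to s=4.0 gives 91 − 26.9×4.0 = -16.6 → no gain ✓; to s=9.6 gives 193 − 26.9×9.6 = -65.24 → no gain ✓.
5 of the 6 constraints hold; not an equilibrium.

5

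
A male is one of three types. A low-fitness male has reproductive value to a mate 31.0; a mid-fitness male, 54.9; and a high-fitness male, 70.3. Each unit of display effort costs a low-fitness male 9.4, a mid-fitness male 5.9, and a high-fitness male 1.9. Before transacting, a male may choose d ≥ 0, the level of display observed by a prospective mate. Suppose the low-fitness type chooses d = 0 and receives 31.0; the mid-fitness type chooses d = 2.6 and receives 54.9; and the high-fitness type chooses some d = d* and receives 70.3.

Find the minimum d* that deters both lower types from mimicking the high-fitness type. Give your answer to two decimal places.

Low-fitness type (on-path payoff 31.0) won't mimic when 31.0 ≥ 70.3 − 9.4·d*, i.e. d* ≥ 4.18.
Mid-fitness type (on-path payoff 54.9 − 5.9×2.6 = 39.56) won't mimic when 39.56 ≥ 70.3 − 5.9·d*, i.e. d* ≥ 5.21.
Both must hold, so d* = max(4.18, 5.21) = 5.21. The mid-fitness type's constraint binds.

5.21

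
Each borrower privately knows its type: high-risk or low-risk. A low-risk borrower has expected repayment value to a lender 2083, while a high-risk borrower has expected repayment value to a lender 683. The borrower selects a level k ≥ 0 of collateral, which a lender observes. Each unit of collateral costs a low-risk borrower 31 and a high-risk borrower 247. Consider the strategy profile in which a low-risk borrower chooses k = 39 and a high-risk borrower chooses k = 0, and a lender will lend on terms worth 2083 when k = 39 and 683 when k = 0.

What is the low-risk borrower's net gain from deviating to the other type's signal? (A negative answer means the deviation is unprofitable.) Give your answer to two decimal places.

Playing k = 39 the low-risk borrower receives 2083 − 31 × 39 = 874.
Deviating to k = 0 yields 683 instead.
Gain from deviating: 683 − 874 = -191.00.
The gain is negative, so the low-risk type's incentive-compatibility constraint is satisfied.

-191.00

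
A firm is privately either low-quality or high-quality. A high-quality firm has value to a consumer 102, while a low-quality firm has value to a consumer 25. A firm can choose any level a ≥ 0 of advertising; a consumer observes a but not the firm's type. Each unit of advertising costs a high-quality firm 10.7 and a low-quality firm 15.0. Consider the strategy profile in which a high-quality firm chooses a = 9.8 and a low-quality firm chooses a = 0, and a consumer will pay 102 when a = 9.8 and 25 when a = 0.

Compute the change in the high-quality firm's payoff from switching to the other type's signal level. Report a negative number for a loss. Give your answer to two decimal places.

Playing a = 9.8 the high-quality firm receives 102 − 10.7 × 9.8 = -2.86.
Deviating to a = 0 yields 25 instead.
Gain from deviating: 25 − (-2.86) = 27.86.
The gain is positive, so the high-quality type's incentive-compatibility constraint is violated — this profile is not a separating equilibrium.

27.86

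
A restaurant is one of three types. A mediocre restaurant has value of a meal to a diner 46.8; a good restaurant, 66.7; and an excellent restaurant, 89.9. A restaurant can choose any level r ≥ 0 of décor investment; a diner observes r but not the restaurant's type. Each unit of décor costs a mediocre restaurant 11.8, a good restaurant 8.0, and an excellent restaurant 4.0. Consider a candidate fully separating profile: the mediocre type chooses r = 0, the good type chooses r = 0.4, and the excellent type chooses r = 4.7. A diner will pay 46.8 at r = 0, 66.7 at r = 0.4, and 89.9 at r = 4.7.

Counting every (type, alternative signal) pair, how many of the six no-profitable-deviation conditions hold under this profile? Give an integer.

5

Mediocre (own payoff 46.8): to r=0.4 gives 66.7 − 11.8×0.4 = 61.98 → profitable ✗; to r=4.7 gives 89.9 − 11.8×4.7 = 34.44 → no gain ✓.
Excellent (own payoff 89.9 − 4.0×4.7 = 71.1): to r=0 gives 46.8 → no gain ✓; to r=0.4 gives 66.7 − 4.0×0.4 = 65.1 → no gain ✓.
Good (own payoff 66.7 − 8.0×0.4 = 63.5): to r=0 gives 46.8 → no gain ✓; to r=4.7 gives 89.9 − 8.0×4.7 = 52.3 → no gain ✓.
5 of the 6 constraints hold; not an equilibrium.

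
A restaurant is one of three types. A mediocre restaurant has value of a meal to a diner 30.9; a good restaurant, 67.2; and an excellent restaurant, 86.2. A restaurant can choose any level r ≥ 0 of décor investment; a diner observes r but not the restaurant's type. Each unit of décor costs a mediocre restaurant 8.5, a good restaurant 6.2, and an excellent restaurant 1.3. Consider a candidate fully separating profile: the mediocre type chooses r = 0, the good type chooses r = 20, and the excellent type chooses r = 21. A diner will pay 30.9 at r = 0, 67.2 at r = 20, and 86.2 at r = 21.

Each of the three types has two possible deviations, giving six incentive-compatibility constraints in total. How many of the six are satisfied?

Excellent (own payoff 86.2 − 1.3×21 = 58.9): to r=0 gives 30.9 → no gain ✓; to r=20 gives 67.2 − 1.3×20 = 41.2 → no gain ✓.
Good (own payoff 67.2 − 6.2×20 = -56.8): to r=0 gives 30.9 → profitable ✗; to r=21 gives 86.2 − 6.2×21 = -44 → profitable ✗.
Mediocre (own payoff 30.9): to r=20 gives 67.2 − 8.5×20 = -102.8 → no gain ✓; to r=21 gives 86.2 − 8.5×21 = -92.3 → no gain ✓.
4 of the 6 constraints hold; not an equilibrium.

4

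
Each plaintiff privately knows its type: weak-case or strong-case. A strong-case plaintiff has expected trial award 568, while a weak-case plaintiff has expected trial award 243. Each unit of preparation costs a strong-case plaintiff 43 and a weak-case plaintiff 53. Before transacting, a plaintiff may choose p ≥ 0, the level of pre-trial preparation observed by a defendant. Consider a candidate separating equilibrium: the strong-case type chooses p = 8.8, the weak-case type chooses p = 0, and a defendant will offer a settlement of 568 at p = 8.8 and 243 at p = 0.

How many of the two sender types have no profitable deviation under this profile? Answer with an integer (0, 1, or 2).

Strong-case type: signal → 568 − 43 × 8.8 = 189.6; deviate to 0 → 243. IC fails (189.6 < 243).
Weak-case type: stay at 0 → 243; mimic → 568 − 53 × 8.8 = 101.6. IC holds (243 ≥ 101.6).
1 of 2 constraints hold, so this profile is not an equilibrium.

1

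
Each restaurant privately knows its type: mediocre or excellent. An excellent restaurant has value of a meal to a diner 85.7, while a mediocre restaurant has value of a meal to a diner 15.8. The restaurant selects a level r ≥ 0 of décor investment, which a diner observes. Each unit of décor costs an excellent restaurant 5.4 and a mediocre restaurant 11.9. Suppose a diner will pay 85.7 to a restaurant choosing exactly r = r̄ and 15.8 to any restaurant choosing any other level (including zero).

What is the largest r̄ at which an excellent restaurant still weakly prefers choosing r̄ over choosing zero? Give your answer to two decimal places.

12.94

Choosing r̄ yields the excellent type 85.7 − 5.4·r̄; choosing zero yields 15.8.
The excellent type is indifferent at 85.7 − 5.4·r̄ = 15.8, i.e. r̄ = (85.7 − 15.8) / 5.4 ≈ 12.94.
For any r̄ above 12.94 the excellent type would rather pool at zero, so separation collapses.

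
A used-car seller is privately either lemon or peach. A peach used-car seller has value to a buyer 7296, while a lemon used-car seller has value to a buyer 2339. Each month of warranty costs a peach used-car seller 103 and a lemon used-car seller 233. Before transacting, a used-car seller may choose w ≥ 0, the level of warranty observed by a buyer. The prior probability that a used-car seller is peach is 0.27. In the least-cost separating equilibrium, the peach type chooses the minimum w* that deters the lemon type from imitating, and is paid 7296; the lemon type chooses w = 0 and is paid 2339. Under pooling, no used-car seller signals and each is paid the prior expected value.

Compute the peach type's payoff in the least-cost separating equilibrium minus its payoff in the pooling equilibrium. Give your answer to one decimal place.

1427.3

Least-cost separating signal: w* solves 2339 = 7296 − 233·w*, so w* = (7296 − 2339)/233 ≈ 21.2747.
Peach type's separating payoff: 7296 − 103 × w* = 7296 − 103 × (7296 − 2339)/233 = 7296 − 510571/233 ≈ 5104.708.
Pooling payoff: 0.27 × 7296 + 0.73 × 2339 = 3677.39.
Difference: 5104.708 − 3677.39 = 1427.318, i.e. 1427.3 to one decimal place.
The peach type prefers to separate.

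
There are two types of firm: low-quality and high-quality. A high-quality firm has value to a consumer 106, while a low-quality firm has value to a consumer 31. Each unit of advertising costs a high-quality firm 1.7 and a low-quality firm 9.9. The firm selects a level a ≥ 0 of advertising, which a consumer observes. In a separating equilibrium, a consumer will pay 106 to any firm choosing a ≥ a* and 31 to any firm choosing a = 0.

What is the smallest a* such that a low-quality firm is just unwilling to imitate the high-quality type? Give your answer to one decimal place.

7.6

A low-quality firm choosing a = 0 receives 31.
Imitating at a* instead would pay 106 at cost 9.9·a*, netting 106 − 9.9·a*.
Indifference: 31 = 106 − 9.9·a*, so a* = (106 − 31) / 9.9 ≈ 7.6.
This is the low-quality type's binding incentive-compatibility constraint; any a ≥ 7.6 sustains separation on that side.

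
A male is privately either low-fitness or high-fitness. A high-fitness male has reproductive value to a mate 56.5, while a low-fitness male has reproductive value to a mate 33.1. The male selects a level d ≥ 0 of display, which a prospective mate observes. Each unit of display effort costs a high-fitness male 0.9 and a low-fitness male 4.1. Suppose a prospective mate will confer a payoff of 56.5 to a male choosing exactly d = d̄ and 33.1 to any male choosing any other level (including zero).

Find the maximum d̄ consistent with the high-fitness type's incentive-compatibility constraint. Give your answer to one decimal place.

Choosing d̄ yields the high-fitness type 56.5 − 0.9·d̄; choosing zero yields 33.1.
The high-fitness type is indifferent at 56.5 − 0.9·d̄ = 33.1, i.e. d̄ = (56.5 − 33.1) / 0.9 = 26.0.
For any d̄ above 26.0 the high-fitness type would rather pool at zero, so separation collapses.

26.0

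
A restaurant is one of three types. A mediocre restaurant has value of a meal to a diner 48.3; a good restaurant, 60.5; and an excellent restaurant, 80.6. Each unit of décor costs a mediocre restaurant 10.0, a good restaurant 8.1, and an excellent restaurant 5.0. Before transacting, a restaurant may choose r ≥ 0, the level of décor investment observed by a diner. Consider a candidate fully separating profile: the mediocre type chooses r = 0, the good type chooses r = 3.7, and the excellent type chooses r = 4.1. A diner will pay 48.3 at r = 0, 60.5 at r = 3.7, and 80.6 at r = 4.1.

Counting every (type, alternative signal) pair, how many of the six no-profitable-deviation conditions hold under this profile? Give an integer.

Mediocre (own payoff 48.3): to r=3.7 gives 60.5 − 10.0×3.7 = 23.5 → no gain ✓; to r=4.1 gives 80.6 − 10.0×4.1 = 39.6 → no gain ✓.
Excellent (own payoff 80.6 − 5.0×4.1 = 60.1): to r=0 gives 48.3 → no gain ✓; to r=3.7 gives 60.5 − 5.0×3.7 = 42 → no gain ✓.
Good (own payoff 60.5 − 8.1×3.7 = 30.53): to r=0 gives 48.3 → profitable ✗; to r=4.1 gives 80.6 − 8.1×4.1 = 47.39 → profitable ✗.
4 of the 6 constraints hold; not an equilibrium.

4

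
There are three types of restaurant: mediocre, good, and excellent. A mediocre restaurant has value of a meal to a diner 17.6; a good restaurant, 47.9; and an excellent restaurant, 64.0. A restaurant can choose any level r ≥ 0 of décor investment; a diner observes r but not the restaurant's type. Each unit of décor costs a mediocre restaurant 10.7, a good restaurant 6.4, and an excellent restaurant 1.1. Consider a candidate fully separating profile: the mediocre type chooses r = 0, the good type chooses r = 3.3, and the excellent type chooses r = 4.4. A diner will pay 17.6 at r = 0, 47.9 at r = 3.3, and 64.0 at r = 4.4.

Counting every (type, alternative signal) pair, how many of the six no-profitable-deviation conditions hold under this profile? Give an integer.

5

Good (own payoff 47.9 − 6.4×3.3 = 26.78): to r=0 gives 17.6 → no gain ✓; to r=4.4 gives 64.0 − 6.4×4.4 = 35.84 → profitable ✗.
Excellent (own payoff 64.0 − 1.1×4.4 = 59.16): to r=0 gives 17.6 → no gain ✓; to r=3.3 gives 47.9 − 1.1×3.3 = 44.27 → no gain ✓.
Mediocre (own payoff 17.6): to r=3.3 gives 47.9 − 10.7×3.3 = 12.59 → no gain ✓; to r=4.4 gives 64.0 − 10.7×4.4 = 16.92 → no gain ✓.
5 of the 6 constraints hold; not an equilibrium.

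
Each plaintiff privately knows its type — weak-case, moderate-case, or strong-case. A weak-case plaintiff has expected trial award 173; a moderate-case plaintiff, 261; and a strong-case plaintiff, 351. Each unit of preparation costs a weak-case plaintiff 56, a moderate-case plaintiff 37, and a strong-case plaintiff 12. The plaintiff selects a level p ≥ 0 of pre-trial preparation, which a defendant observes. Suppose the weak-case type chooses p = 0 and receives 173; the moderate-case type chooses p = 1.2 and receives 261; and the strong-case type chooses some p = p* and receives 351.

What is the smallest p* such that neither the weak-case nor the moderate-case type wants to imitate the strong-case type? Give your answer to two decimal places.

Moderate-case type (on-path payoff 261 − 37×1.2 = 216.6) won't mimic when 216.6 ≥ 351 − 37·p*, i.e. p* ≥ 3.63.
Weak-case type (on-path payoff 173) won't mimic when 173 ≥ 351 − 56·p*, i.e. p* ≥ 3.18.
Both must hold, so p* = max(3.18, 3.63) = 3.63. The moderate-case type's constraint binds.

3.63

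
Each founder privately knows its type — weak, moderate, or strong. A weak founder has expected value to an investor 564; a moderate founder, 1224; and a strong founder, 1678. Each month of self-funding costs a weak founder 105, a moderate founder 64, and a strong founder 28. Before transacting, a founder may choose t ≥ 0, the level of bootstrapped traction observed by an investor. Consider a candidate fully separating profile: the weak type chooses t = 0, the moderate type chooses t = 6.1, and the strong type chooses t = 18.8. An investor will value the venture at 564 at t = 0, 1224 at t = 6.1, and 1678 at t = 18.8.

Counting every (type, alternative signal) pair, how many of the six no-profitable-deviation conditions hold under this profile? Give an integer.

5

Weak (own payoff 564): to t=6.1 gives 1224 − 105×6.1 = 583.5 → profitable ✗; to t=18.8 gives 1678 − 105×18.8 = -296 → no gain ✓.
Strong (own payoff 1678 − 28×18.8 = 1151.6): to t=0 gives 564 → no gain ✓; to t=6.1 gives 1224 − 28×6.1 = 1053.2 → no gain ✓.
Moderate (own payoff 1224 − 64×6.1 = 833.6): to t=0 gives 564 → no gain ✓; to t=18.8 gives 1678 − 64×18.8 = 474.8 → no gain ✓.
5 of the 6 constraints hold; not an equilibrium.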